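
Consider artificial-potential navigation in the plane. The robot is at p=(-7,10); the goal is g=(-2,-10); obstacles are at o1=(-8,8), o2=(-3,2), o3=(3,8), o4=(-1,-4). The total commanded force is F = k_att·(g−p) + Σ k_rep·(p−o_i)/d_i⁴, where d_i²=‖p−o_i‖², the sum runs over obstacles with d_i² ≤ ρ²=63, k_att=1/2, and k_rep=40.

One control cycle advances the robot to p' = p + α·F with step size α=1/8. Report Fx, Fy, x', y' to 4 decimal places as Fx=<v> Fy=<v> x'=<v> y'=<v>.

Fx=4.1000 Fy=-6.8000 x'=-6.4875 y'=9.1500

F_att = 1/2·(g−p) = 1/2·(5,-20) = (2.5000,-10.0000)
o1: d²=5 ≤ ρ²=63; F_rep = 40·(1,2)/5² = (1.6000,3.2000)
o2: d²=80 > ρ²=63 → inactive
o3: d²=104 > ρ²=63 → inactive
o4: d²=232 > ρ²=63 → inactive
F = F_att + ΣF_rep = (4.1000,-6.8000)
p' = p + 1/8·F = (-6.4875,9.1500)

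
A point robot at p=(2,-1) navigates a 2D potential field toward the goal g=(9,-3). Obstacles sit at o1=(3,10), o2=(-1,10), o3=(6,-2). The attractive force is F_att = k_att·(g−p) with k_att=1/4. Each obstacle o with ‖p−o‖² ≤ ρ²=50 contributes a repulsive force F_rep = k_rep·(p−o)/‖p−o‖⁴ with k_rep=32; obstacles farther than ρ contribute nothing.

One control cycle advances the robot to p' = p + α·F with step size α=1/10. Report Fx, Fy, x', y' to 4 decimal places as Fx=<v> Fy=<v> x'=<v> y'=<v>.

F_att = 1/4·(g−p) = 1/4·(7,-2) = (1.7500,-0.5000)
o1: d²=122 > ρ²=50 → inactive
o2: d²=130 > ρ²=50 → inactive
o3: d²=17 ≤ ρ²=50; F_rep = 32·(-4,1)/17² = (-0.4429,0.1107)
F = F_att + ΣF_rep = (1.3071,-0.3893)
p' = p + 1/10·F = (2.1307,-1.0389)

Fx=1.3071 Fy=-0.3893 x'=2.1307 y'=-1.0389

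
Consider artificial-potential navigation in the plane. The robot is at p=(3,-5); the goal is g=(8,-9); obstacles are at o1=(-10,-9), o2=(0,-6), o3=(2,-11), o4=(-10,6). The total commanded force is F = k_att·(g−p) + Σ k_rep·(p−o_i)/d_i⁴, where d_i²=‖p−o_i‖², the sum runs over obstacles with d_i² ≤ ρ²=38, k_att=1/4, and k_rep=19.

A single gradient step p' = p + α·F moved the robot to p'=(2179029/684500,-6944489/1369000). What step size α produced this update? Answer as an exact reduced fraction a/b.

α = 1/10

F_att = 1/4·(g−p) = 1/4·(5,-4) = (1.2500,-1.0000)
o1: d²=185 > ρ²=38 → inactive
o2: d²=10 ≤ ρ²=38; F_rep = 19·(3,1)/10² = (0.5700,0.1900)
o3: d²=37 ≤ ρ²=38; F_rep = 19·(1,6)/37² = (0.0139,0.0833)
o4: d²=290 > ρ²=38 → inactive
F = F_att + ΣF_rep = (1.8339,-0.7267)
Δp = p'−p = (0.1834,-0.0727); α = Δx/Fx = (125529/684500) / (125529/68450) = 1/10
check: Δy/Fy = (-99489/1369000) / (-99489/136900) = 1/10 ✓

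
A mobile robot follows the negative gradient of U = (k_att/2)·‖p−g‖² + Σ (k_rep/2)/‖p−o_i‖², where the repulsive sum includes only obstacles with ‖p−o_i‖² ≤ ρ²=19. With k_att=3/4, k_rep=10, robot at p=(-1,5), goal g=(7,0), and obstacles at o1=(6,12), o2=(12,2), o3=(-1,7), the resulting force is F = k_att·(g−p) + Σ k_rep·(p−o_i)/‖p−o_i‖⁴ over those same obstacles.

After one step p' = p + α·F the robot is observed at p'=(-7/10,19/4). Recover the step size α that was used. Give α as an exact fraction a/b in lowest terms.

α = 1/20

F_att = 3/4·(g−p) = 3/4·(8,-5) = (6.0000,-3.7500)
o1: d²=98 > ρ²=19 → inactive
o2: d²=178 > ρ²=19 → inactive
o3: d²=4 ≤ ρ²=19; F_rep = 10·(0,-2)/4² = (0.0000,-1.2500)
F = F_att + ΣF_rep = (6.0000,-5.0000)
Δp = p'−p = (0.3000,-0.2500); α = Δx/Fx = (3/10) / (6) = 1/20
check: Δy/Fy = (-1/4) / (-5) = 1/20 ✓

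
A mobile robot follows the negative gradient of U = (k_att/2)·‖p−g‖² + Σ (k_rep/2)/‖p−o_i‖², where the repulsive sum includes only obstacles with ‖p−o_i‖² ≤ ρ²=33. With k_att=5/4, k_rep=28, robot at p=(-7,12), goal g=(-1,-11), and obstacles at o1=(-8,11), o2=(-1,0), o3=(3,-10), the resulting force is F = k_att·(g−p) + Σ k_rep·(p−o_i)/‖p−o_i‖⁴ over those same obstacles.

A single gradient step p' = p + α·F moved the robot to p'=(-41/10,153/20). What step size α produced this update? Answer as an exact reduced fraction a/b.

F_att = 5/4·(g−p) = 5/4·(6,-23) = (7.5000,-28.7500)
o1: d²=2 ≤ ρ²=33; F_rep = 28·(1,1)/2² = (7.0000,7.0000)
o2: d²=180 > ρ²=33 → inactive
o3: d²=584 > ρ²=33 → inactive
F = F_att + ΣF_rep = (14.5000,-21.7500)
Δp = p'−p = (2.9000,-4.3500); α = Δx/Fx = (29/10) / (29/2) = 1/5
check: Δy/Fy = (-87/20) / (-87/4) = 1/5 ✓

α = 1/5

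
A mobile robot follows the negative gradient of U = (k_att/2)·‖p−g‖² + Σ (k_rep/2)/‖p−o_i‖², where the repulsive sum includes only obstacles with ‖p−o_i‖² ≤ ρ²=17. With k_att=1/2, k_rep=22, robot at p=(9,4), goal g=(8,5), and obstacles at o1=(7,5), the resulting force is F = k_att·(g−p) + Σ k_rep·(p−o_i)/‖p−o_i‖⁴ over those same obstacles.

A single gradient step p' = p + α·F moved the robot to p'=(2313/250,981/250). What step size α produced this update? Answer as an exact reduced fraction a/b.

α = 1/5

F_att = 1/2·(g−p) = 1/2·(-1,1) = (-0.5000,0.5000)
o1: d²=5 ≤ ρ²=17; F_rep = 22·(2,-1)/5² = (1.7600,-0.8800)
F = F_att + ΣF_rep = (1.2600,-0.3800)
Δp = p'−p = (0.2520,-0.0760); α = Δx/Fx = (63/250) / (63/50) = 1/5
check: Δy/Fy = (-19/250) / (-19/50) = 1/5 ✓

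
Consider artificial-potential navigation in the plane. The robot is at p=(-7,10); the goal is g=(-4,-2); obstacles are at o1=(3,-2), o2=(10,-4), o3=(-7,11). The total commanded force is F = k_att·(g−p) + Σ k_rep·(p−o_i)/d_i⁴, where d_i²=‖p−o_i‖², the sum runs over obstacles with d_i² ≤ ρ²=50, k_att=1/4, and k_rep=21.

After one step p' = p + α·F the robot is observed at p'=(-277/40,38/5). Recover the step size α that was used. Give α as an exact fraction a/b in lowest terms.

α = 1/10

F_att = 1/4·(g−p) = 1/4·(3,-12) = (0.7500,-3.0000)
o1: d²=244 > ρ²=50 → inactive
o2: d²=485 > ρ²=50 → inactive
o3: d²=1 ≤ ρ²=50; F_rep = 21·(0,-1)/1² = (0.0000,-21.0000)
F = F_att + ΣF_rep = (0.7500,-24.0000)
Δp = p'−p = (0.0750,-2.4000); α = Δx/Fx = (3/40) / (3/4) = 1/10
check: Δy/Fy = (-12/5) / (-24) = 1/10 ✓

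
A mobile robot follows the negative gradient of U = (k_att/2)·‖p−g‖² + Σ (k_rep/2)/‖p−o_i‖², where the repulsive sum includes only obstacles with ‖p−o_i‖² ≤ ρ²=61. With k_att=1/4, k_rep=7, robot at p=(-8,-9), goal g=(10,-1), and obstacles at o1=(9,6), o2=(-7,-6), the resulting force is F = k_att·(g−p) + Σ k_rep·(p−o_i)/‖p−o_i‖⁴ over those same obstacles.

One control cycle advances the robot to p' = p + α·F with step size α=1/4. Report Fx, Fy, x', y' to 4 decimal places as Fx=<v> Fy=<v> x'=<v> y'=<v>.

Fx=4.4300 Fy=1.7900 x'=-6.8925 y'=-8.5525

F_att = 1/4·(g−p) = 1/4·(18,8) = (4.5000,2.0000)
o1: d²=514 > ρ²=61 → inactive
o2: d²=10 ≤ ρ²=61; F_rep = 7·(-1,-3)/10² = (-0.0700,-0.2100)
F = F_att + ΣF_rep = (4.4300,1.7900)
p' = p + 1/4·F = (-6.8925,-8.5525)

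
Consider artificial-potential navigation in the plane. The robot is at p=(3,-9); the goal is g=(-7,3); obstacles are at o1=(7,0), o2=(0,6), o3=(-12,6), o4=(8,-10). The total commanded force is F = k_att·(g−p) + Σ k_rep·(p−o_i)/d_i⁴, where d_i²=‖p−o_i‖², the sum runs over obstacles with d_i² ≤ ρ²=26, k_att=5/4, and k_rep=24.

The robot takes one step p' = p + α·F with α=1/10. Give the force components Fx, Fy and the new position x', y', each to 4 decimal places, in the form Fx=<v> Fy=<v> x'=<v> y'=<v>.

F_att = 5/4·(g−p) = 5/4·(-10,12) = (-12.5000,15.0000)
o1: d²=97 > ρ²=26 → inactive
o2: d²=234 > ρ²=26 → inactive
o3: d²=450 > ρ²=26 → inactive
o4: d²=26 ≤ ρ²=26; F_rep = 24·(-5,1)/26² = (-0.1775,0.0355)
F = F_att + ΣF_rep = (-12.6775,15.0355)
p' = p + 1/10·F = (1.7322,-7.4964)

Fx=-12.6775 Fy=15.0355 x'=1.7322 y'=-7.4964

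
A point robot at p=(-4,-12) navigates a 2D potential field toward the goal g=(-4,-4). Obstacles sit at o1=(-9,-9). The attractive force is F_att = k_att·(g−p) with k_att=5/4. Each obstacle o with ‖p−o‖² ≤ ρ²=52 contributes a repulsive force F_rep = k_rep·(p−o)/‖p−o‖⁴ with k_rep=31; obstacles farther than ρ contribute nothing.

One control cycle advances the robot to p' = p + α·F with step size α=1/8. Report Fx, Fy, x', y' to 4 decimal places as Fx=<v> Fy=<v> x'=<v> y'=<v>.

F_att = 5/4·(g−p) = 5/4·(0,8) = (0.0000,10.0000)
o1: d²=34 ≤ ρ²=52; F_rep = 31·(5,-3)/34² = (0.1341,-0.0804)
F = F_att + ΣF_rep = (0.1341,9.9196)
p' = p + 1/8·F = (-3.9832,-10.7601)

Fx=0.1341 Fy=9.9196 x'=-3.9832 y'=-10.7601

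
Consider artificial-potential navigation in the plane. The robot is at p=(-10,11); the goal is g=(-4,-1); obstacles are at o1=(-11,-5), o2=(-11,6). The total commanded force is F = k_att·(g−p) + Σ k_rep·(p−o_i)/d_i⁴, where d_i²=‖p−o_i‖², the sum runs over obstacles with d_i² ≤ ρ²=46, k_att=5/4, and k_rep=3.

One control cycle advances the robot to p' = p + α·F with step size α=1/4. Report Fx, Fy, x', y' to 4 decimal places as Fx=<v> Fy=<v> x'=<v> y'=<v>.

F_att = 5/4·(g−p) = 5/4·(6,-12) = (7.5000,-15.0000)
o1: d²=257 > ρ²=46 → inactive
o2: d²=26 ≤ ρ²=46; F_rep = 3·(1,5)/26² = (0.0044,0.0222)
F = F_att + ΣF_rep = (7.5044,-14.9778)
p' = p + 1/4·F = (-8.1239,7.2555)

Fx=7.5044 Fy=-14.9778 x'=-8.1239 y'=7.2555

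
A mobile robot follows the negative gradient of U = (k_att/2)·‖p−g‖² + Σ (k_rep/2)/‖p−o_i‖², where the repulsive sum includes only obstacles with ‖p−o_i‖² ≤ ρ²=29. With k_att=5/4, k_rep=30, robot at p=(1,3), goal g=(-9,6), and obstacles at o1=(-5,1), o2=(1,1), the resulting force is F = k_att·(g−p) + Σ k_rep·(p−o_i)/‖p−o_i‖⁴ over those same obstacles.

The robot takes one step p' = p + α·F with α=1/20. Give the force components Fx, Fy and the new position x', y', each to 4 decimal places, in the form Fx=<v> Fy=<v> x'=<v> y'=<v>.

Fx=-12.5000 Fy=7.5000 x'=0.3750 y'=3.3750

F_att = 5/4·(g−p) = 5/4·(-10,3) = (-12.5000,3.7500)
o1: d²=40 > ρ²=29 → inactive
o2: d²=4 ≤ ρ²=29; F_rep = 30·(0,2)/4² = (0.0000,3.7500)
F = F_att + ΣF_rep = (-12.5000,7.5000)
p' = p + 1/20·F = (0.3750,3.3750)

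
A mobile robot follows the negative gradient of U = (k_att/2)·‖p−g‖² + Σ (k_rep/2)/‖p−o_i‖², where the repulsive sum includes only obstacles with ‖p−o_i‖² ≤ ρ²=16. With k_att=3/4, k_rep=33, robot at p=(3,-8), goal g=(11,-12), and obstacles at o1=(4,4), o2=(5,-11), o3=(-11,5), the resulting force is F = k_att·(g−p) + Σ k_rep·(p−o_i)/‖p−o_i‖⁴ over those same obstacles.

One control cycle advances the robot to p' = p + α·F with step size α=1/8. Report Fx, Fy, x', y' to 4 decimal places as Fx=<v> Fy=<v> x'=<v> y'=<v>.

Fx=5.6095 Fy=-2.4142 x'=3.7012 y'=-8.3018

F_att = 3/4·(g−p) = 3/4·(8,-4) = (6.0000,-3.0000)
o1: d²=145 > ρ²=16 → inactive
o2: d²=13 ≤ ρ²=16; F_rep = 33·(-2,3)/13² = (-0.3905,0.5858)
o3: d²=365 > ρ²=16 → inactive
F = F_att + ΣF_rep = (5.6095,-2.4142)
p' = p + 1/8·F = (3.7012,-8.3018)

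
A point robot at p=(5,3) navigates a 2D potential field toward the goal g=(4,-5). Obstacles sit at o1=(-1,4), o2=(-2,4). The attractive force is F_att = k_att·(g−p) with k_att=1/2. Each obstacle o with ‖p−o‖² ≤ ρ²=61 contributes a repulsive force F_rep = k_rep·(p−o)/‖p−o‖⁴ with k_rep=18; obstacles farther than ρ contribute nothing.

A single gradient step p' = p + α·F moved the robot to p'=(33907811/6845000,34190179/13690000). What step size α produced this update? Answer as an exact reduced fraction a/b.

F_att = 1/2·(g−p) = 1/2·(-1,-8) = (-0.5000,-4.0000)
o1: d²=37 ≤ ρ²=61; F_rep = 18·(6,-1)/37² = (0.0789,-0.0131)
o2: d²=50 ≤ ρ²=61; F_rep = 18·(7,-1)/50² = (0.0504,-0.0072)
F = F_att + ΣF_rep = (-0.3707,-4.0203)
Δp = p'−p = (-0.0463,-0.5025); α = Δx/Fx = (-317189/6845000) / (-317189/855625) = 1/8
check: Δy/Fy = (-6879821/13690000) / (-6879821/1711250) = 1/8 ✓

α = 1/8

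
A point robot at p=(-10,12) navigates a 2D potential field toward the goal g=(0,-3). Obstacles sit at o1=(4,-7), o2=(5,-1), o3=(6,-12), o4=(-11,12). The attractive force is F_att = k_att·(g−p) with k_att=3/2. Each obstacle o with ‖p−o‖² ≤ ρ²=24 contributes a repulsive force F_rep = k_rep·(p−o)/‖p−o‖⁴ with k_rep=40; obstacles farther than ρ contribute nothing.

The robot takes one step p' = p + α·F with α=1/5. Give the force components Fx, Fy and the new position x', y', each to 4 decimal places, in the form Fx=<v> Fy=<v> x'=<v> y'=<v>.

F_att = 3/2·(g−p) = 3/2·(10,-15) = (15.0000,-22.5000)
o1: d²=557 > ρ²=24 → inactive
o2: d²=394 > ρ²=24 → inactive
o3: d²=832 > ρ²=24 → inactive
o4: d²=1 ≤ ρ²=24; F_rep = 40·(1,0)/1² = (40.0000,0.0000)
F = F_att + ΣF_rep = (55.0000,-22.5000)
p' = p + 1/5·F = (1.0000,7.5000)

Fx=55.0000 Fy=-22.5000 x'=1.0000 y'=7.5000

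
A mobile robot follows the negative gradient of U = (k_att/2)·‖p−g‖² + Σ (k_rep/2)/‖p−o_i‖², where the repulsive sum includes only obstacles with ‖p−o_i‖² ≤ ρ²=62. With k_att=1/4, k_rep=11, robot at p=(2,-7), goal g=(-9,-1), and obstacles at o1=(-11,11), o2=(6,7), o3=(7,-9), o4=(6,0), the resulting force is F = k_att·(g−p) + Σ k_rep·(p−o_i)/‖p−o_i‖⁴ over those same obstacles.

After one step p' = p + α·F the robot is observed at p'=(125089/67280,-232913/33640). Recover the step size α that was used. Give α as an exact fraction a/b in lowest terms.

α = 1/20

F_att = 1/4·(g−p) = 1/4·(-11,6) = (-2.7500,1.5000)
o1: d²=493 > ρ²=62 → inactive
o2: d²=212 > ρ²=62 → inactive
o3: d²=29 ≤ ρ²=62; F_rep = 11·(-5,2)/29² = (-0.0654,0.0262)
o4: d²=65 > ρ²=62 → inactive
F = F_att + ΣF_rep = (-2.8154,1.5262)
Δp = p'−p = (-0.1408,0.0763); α = Δx/Fx = (-9471/67280) / (-9471/3364) = 1/20
check: Δy/Fy = (2567/33640) / (2567/1682) = 1/20 ✓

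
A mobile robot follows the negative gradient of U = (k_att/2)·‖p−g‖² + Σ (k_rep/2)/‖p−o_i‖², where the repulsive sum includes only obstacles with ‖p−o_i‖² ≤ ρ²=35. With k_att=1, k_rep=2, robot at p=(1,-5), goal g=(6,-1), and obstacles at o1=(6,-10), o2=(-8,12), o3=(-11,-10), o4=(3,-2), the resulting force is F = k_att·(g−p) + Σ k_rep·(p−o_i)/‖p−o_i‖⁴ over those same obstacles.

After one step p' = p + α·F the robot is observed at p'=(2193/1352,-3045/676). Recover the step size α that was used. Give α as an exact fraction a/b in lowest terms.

F_att = 1·(g−p) = 1·(5,4) = (5.0000,4.0000)
o1: d²=50 > ρ²=35 → inactive
o2: d²=370 > ρ²=35 → inactive
o3: d²=169 > ρ²=35 → inactive
o4: d²=13 ≤ ρ²=35; F_rep = 2·(-2,-3)/13² = (-0.0237,-0.0355)
F = F_att + ΣF_rep = (4.9763,3.9645)
Δp = p'−p = (0.6220,0.4956); α = Δx/Fx = (841/1352) / (841/169) = 1/8
check: Δy/Fy = (335/676) / (670/169) = 1/8 ✓

α = 1/8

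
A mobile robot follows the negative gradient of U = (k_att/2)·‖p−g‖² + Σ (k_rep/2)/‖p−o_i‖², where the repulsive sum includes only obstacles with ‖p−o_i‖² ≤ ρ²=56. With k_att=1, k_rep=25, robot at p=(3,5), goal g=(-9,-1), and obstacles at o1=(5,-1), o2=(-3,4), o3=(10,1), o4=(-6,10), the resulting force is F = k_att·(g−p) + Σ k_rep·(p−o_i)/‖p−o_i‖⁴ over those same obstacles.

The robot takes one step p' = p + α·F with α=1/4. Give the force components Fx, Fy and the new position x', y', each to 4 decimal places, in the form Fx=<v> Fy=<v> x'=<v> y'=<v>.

F_att = 1·(g−p) = 1·(-12,-6) = (-12.0000,-6.0000)
o1: d²=40 ≤ ρ²=56; F_rep = 25·(-2,6)/40² = (-0.0312,0.0938)
o2: d²=37 ≤ ρ²=56; F_rep = 25·(6,1)/37² = (0.1096,0.0183)
o3: d²=65 > ρ²=56 → inactive
o4: d²=106 > ρ²=56 → inactive
F = F_att + ΣF_rep = (-11.9217,-5.8880)
p' = p + 1/4·F = (0.0196,3.5280)

Fx=-11.9217 Fy=-5.8880 x'=0.0196 y'=3.5280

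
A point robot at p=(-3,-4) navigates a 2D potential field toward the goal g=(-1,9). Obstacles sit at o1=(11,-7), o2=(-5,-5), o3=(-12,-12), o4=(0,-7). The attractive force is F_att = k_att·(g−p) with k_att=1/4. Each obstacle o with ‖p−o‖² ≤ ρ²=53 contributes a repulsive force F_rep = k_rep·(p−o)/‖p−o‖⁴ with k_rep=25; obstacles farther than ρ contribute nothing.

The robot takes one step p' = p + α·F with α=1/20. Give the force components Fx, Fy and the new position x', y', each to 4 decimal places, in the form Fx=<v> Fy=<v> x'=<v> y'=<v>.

Fx=2.2685 Fy=4.4815 x'=-2.8866 y'=-3.7759

F_att = 1/4·(g−p) = 1/4·(2,13) = (0.5000,3.2500)
o1: d²=205 > ρ²=53 → inactive
o2: d²=5 ≤ ρ²=53; F_rep = 25·(2,1)/5² = (2.0000,1.0000)
o3: d²=145 > ρ²=53 → inactive
o4: d²=18 ≤ ρ²=53; F_rep = 25·(-3,3)/18² = (-0.2315,0.2315)
F = F_att + ΣF_rep = (2.2685,4.4815)
p' = p + 1/20·F = (-2.8866,-3.7759)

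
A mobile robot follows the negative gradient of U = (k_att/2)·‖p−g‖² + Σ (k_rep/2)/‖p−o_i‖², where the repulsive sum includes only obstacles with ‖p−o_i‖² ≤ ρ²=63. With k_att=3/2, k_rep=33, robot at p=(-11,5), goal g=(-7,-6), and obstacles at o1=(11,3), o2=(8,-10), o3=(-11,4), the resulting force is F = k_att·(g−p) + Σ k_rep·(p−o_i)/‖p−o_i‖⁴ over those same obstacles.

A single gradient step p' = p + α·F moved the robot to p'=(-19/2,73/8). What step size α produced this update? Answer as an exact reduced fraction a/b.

α = 1/4

F_att = 3/2·(g−p) = 3/2·(4,-11) = (6.0000,-16.5000)
o1: d²=488 > ρ²=63 → inactive
o2: d²=586 > ρ²=63 → inactive
o3: d²=1 ≤ ρ²=63; F_rep = 33·(0,1)/1² = (0.0000,33.0000)
F = F_att + ΣF_rep = (6.0000,16.5000)
Δp = p'−p = (1.5000,4.1250); α = Δx/Fx = (3/2) / (6) = 1/4
check: Δy/Fy = (33/8) / (33/2) = 1/4 ✓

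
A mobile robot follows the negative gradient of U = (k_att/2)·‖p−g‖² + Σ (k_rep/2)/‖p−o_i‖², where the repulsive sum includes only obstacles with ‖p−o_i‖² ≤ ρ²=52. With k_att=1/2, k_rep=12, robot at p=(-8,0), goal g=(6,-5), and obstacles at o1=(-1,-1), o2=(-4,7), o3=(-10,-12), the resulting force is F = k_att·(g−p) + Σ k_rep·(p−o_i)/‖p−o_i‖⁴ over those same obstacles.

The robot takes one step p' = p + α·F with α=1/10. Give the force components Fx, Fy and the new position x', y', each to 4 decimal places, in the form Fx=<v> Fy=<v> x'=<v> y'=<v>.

F_att = 1/2·(g−p) = 1/2·(14,-5) = (7.0000,-2.5000)
o1: d²=50 ≤ ρ²=52; F_rep = 12·(-7,1)/50² = (-0.0336,0.0048)
o2: d²=65 > ρ²=52 → inactive
o3: d²=148 > ρ²=52 → inactive
F = F_att + ΣF_rep = (6.9664,-2.4952)
p' = p + 1/10·F = (-7.3034,-0.2495)

Fx=6.9664 Fy=-2.4952 x'=-7.3034 y'=-0.2495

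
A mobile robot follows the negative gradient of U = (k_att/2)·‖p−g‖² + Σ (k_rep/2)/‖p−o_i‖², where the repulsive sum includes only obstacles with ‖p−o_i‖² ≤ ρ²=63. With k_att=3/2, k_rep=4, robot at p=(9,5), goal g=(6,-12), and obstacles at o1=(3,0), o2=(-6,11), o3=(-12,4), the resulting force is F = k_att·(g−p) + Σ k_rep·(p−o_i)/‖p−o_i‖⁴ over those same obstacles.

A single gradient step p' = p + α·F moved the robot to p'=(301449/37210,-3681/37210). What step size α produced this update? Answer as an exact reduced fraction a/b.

α = 1/5

F_att = 3/2·(g−p) = 3/2·(-3,-17) = (-4.5000,-25.5000)
o1: d²=61 ≤ ρ²=63; F_rep = 4·(6,5)/61² = (0.0064,0.0054)
o2: d²=261 > ρ²=63 → inactive
o3: d²=442 > ρ²=63 → inactive
F = F_att + ΣF_rep = (-4.4936,-25.4946)
Δp = p'−p = (-0.8987,-5.0989); α = Δx/Fx = (-33441/37210) / (-33441/7442) = 1/5
check: Δy/Fy = (-189731/37210) / (-189731/7442) = 1/5 ✓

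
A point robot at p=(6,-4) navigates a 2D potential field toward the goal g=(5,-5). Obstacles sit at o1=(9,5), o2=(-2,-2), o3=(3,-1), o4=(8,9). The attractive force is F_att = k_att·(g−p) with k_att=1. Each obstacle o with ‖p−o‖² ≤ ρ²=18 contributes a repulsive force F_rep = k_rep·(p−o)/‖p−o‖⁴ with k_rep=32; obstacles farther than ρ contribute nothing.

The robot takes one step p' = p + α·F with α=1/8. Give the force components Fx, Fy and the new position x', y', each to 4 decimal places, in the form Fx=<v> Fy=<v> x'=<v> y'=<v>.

F_att = 1·(g−p) = 1·(-1,-1) = (-1.0000,-1.0000)
o1: d²=90 > ρ²=18 → inactive
o2: d²=68 > ρ²=18 → inactive
o3: d²=18 ≤ ρ²=18; F_rep = 32·(3,-3)/18² = (0.2963,-0.2963)
o4: d²=173 > ρ²=18 → inactive
F = F_att + ΣF_rep = (-0.7037,-1.2963)
p' = p + 1/8·F = (5.9120,-4.1620)

Fx=-0.7037 Fy=-1.2963 x'=5.9120 y'=-4.1620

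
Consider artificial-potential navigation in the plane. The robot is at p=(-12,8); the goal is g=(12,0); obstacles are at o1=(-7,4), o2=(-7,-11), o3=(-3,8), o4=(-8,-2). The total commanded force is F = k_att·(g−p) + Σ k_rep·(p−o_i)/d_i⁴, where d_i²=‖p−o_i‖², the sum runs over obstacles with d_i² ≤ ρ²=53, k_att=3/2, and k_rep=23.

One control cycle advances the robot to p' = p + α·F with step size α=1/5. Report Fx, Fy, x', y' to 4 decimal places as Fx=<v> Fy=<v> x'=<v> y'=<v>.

Fx=35.9316 Fy=-11.9453 x'=-4.8137 y'=5.6109

F_att = 3/2·(g−p) = 3/2·(24,-8) = (36.0000,-12.0000)
o1: d²=41 ≤ ρ²=53; F_rep = 23·(-5,4)/41² = (-0.0684,0.0547)
o2: d²=386 > ρ²=53 → inactive
o3: d²=81 > ρ²=53 → inactive
o4: d²=116 > ρ²=53 → inactive
F = F_att + ΣF_rep = (35.9316,-11.9453)
p' = p + 1/5·F = (-4.8137,5.6109)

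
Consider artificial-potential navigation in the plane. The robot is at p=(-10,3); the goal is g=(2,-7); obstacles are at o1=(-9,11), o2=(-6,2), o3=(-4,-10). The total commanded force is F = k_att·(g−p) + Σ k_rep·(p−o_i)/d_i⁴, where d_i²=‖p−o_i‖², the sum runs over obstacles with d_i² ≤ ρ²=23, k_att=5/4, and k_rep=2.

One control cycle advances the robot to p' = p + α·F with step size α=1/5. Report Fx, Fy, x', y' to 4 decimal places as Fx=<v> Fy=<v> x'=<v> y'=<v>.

Fx=14.9723 Fy=-12.4931 x'=-7.0055 y'=0.5014

F_att = 5/4·(g−p) = 5/4·(12,-10) = (15.0000,-12.5000)
o1: d²=65 > ρ²=23 → inactive
o2: d²=17 ≤ ρ²=23; F_rep = 2·(-4,1)/17² = (-0.0277,0.0069)
o3: d²=205 > ρ²=23 → inactive
F = F_att + ΣF_rep = (14.9723,-12.4931)
p' = p + 1/5·F = (-7.0055,0.5014)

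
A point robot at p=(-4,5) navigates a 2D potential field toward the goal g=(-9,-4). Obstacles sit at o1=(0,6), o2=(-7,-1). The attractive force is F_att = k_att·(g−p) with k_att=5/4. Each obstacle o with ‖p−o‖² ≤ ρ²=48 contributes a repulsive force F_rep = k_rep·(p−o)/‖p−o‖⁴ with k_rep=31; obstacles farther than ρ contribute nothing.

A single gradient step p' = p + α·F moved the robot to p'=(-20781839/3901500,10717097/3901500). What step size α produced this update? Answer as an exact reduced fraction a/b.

F_att = 5/4·(g−p) = 5/4·(-5,-9) = (-6.2500,-11.2500)
o1: d²=17 ≤ ρ²=48; F_rep = 31·(-4,-1)/17² = (-0.4291,-0.1073)
o2: d²=45 ≤ ρ²=48; F_rep = 31·(3,6)/45² = (0.0459,0.0919)
F = F_att + ΣF_rep = (-6.6331,-11.2654)
Δp = p'−p = (-1.3266,-2.2531); α = Δx/Fx = (-5175839/3901500) / (-5175839/780300) = 1/5
check: Δy/Fy = (-8790403/3901500) / (-8790403/780300) = 1/5 ✓

α = 1/5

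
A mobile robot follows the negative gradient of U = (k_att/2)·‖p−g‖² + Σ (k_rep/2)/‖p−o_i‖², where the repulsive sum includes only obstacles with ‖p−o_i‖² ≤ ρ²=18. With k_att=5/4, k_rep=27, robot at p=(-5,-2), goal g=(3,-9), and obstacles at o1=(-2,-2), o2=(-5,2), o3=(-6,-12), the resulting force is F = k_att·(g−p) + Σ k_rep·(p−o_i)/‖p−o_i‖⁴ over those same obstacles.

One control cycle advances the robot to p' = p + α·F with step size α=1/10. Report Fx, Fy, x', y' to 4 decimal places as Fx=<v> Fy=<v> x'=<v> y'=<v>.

F_att = 5/4·(g−p) = 5/4·(8,-7) = (10.0000,-8.7500)
o1: d²=9 ≤ ρ²=18; F_rep = 27·(-3,0)/9² = (-1.0000,0.0000)
o2: d²=16 ≤ ρ²=18; F_rep = 27·(0,-4)/16² = (0.0000,-0.4219)
o3: d²=101 > ρ²=18 → inactive
F = F_att + ΣF_rep = (9.0000,-9.1719)
p' = p + 1/10·F = (-4.1000,-2.9172)

Fx=9.0000 Fy=-9.1719 x'=-4.1000 y'=-2.9172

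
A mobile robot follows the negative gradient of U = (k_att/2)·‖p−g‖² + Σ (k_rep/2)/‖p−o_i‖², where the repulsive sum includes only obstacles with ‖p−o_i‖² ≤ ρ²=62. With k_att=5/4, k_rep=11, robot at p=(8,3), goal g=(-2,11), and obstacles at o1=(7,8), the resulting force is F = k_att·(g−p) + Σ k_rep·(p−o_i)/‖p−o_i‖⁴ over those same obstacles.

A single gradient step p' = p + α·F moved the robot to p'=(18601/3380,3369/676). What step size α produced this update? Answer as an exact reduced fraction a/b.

α = 1/5

F_att = 5/4·(g−p) = 5/4·(-10,8) = (-12.5000,10.0000)
o1: d²=26 ≤ ρ²=62; F_rep = 11·(1,-5)/26² = (0.0163,-0.0814)
F = F_att + ΣF_rep = (-12.4837,9.9186)
Δp = p'−p = (-2.4967,1.9837); α = Δx/Fx = (-8439/3380) / (-8439/676) = 1/5
check: Δy/Fy = (1341/676) / (6705/676) = 1/5 ✓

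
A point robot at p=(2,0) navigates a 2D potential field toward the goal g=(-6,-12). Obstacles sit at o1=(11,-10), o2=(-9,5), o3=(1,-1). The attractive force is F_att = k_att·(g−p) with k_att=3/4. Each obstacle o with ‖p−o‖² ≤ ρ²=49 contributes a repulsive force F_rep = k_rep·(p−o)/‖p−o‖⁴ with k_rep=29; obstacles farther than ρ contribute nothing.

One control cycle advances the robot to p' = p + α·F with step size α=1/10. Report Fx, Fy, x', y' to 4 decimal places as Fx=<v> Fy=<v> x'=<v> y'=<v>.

F_att = 3/4·(g−p) = 3/4·(-8,-12) = (-6.0000,-9.0000)
o1: d²=181 > ρ²=49 → inactive
o2: d²=146 > ρ²=49 → inactive
o3: d²=2 ≤ ρ²=49; F_rep = 29·(1,1)/2² = (7.2500,7.2500)
F = F_att + ΣF_rep = (1.2500,-1.7500)
p' = p + 1/10·F = (2.1250,-0.1750)

Fx=1.2500 Fy=-1.7500 x'=2.1250 y'=-0.1750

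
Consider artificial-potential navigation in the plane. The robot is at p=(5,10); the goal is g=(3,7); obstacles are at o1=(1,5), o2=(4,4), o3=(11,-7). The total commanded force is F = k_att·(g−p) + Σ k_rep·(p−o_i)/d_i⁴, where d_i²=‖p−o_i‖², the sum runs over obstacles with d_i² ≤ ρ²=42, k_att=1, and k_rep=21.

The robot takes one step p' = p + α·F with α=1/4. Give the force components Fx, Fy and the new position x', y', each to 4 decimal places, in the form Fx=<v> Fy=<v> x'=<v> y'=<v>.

Fx=-1.9347 Fy=-2.8455 x'=4.5163 y'=9.2886

F_att = 1·(g−p) = 1·(-2,-3) = (-2.0000,-3.0000)
o1: d²=41 ≤ ρ²=42; F_rep = 21·(4,5)/41² = (0.0500,0.0625)
o2: d²=37 ≤ ρ²=42; F_rep = 21·(1,6)/37² = (0.0153,0.0920)
o3: d²=325 > ρ²=42 → inactive
F = F_att + ΣF_rep = (-1.9347,-2.8455)
p' = p + 1/4·F = (4.5163,9.2886)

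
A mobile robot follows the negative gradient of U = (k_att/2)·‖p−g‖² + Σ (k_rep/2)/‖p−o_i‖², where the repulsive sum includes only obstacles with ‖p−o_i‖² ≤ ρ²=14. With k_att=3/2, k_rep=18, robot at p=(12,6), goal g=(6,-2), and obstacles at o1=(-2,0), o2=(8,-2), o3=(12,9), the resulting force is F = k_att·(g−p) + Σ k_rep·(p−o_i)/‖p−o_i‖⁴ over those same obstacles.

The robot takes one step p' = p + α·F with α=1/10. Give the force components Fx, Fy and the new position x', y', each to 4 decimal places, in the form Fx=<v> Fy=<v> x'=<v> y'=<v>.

Fx=-9.0000 Fy=-12.6667 x'=11.1000 y'=4.7333

F_att = 3/2·(g−p) = 3/2·(-6,-8) = (-9.0000,-12.0000)
o1: d²=232 > ρ²=14 → inactive
o2: d²=80 > ρ²=14 → inactive
o3: d²=9 ≤ ρ²=14; F_rep = 18·(0,-3)/9² = (0.0000,-0.6667)
F = F_att + ΣF_rep = (-9.0000,-12.6667)
p' = p + 1/10·F = (11.1000,4.7333)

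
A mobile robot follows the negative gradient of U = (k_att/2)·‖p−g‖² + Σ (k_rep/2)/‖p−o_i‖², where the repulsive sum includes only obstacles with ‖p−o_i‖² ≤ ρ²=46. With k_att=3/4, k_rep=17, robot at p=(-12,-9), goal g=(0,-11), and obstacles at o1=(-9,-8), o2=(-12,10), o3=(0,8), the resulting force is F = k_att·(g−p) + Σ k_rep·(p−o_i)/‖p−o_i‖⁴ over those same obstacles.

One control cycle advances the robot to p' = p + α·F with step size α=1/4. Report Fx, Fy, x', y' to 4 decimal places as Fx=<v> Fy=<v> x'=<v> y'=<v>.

F_att = 3/4·(g−p) = 3/4·(12,-2) = (9.0000,-1.5000)
o1: d²=10 ≤ ρ²=46; F_rep = 17·(-3,-1)/10² = (-0.5100,-0.1700)
o2: d²=361 > ρ²=46 → inactive
o3: d²=433 > ρ²=46 → inactive
F = F_att + ΣF_rep = (8.4900,-1.6700)
p' = p + 1/4·F = (-9.8775,-9.4175)

Fx=8.4900 Fy=-1.6700 x'=-9.8775 y'=-9.4175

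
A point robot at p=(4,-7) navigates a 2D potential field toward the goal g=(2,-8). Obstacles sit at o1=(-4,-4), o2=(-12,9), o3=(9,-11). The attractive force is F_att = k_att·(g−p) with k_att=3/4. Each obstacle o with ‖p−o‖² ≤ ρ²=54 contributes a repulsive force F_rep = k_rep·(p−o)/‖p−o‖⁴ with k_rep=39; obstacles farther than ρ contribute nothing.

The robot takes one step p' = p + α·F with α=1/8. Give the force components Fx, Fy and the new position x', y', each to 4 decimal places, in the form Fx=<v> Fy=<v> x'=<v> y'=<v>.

Fx=-1.6160 Fy=-0.6572 x'=3.7980 y'=-7.0821

F_att = 3/4·(g−p) = 3/4·(-2,-1) = (-1.5000,-0.7500)
o1: d²=73 > ρ²=54 → inactive
o2: d²=512 > ρ²=54 → inactive
o3: d²=41 ≤ ρ²=54; F_rep = 39·(-5,4)/41² = (-0.1160,0.0928)
F = F_att + ΣF_rep = (-1.6160,-0.6572)
p' = p + 1/8·F = (3.7980,-7.0821)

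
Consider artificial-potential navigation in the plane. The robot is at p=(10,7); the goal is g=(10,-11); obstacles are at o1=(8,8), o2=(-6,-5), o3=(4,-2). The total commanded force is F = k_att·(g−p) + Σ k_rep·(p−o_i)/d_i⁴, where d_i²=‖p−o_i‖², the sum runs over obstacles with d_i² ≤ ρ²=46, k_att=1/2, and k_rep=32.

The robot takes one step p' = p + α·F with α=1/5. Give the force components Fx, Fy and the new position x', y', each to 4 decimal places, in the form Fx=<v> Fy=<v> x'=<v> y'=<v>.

Fx=2.5600 Fy=-10.2800 x'=10.5120 y'=4.9440

F_att = 1/2·(g−p) = 1/2·(0,-18) = (0.0000,-9.0000)
o1: d²=5 ≤ ρ²=46; F_rep = 32·(2,-1)/5² = (2.5600,-1.2800)
o2: d²=400 > ρ²=46 → inactive
o3: d²=117 > ρ²=46 → inactive
F = F_att + ΣF_rep = (2.5600,-10.2800)
p' = p + 1/5·F = (10.5120,4.9440)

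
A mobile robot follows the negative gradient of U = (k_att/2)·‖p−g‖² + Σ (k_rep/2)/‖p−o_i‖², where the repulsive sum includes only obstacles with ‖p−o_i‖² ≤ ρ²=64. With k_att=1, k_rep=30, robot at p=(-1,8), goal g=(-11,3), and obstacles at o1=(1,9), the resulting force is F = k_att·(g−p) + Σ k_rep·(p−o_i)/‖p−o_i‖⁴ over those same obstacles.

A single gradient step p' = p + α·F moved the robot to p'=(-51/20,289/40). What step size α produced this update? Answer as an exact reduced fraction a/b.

F_att = 1·(g−p) = 1·(-10,-5) = (-10.0000,-5.0000)
o1: d²=5 ≤ ρ²=64; F_rep = 30·(-2,-1)/5² = (-2.4000,-1.2000)
F = F_att + ΣF_rep = (-12.4000,-6.2000)
Δp = p'−p = (-1.5500,-0.7750); α = Δx/Fx = (-31/20) / (-62/5) = 1/8
check: Δy/Fy = (-31/40) / (-31/5) = 1/8 ✓

α = 1/8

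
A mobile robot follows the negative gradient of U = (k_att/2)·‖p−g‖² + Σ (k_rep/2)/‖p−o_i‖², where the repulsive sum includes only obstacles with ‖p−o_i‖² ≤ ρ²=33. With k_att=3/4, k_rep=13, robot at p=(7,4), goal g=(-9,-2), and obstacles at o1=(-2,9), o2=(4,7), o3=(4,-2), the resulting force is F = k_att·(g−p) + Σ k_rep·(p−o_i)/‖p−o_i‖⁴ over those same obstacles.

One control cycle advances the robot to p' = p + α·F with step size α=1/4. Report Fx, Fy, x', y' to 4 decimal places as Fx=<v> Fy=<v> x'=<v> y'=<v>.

Fx=-11.8796 Fy=-4.6204 x'=4.0301 y'=2.8449

F_att = 3/4·(g−p) = 3/4·(-16,-6) = (-12.0000,-4.5000)
o1: d²=106 > ρ²=33 → inactive
o2: d²=18 ≤ ρ²=33; F_rep = 13·(3,-3)/18² = (0.1204,-0.1204)
o3: d²=45 > ρ²=33 → inactive
F = F_att + ΣF_rep = (-11.8796,-4.6204)
p' = p + 1/4·F = (4.0301,2.8449)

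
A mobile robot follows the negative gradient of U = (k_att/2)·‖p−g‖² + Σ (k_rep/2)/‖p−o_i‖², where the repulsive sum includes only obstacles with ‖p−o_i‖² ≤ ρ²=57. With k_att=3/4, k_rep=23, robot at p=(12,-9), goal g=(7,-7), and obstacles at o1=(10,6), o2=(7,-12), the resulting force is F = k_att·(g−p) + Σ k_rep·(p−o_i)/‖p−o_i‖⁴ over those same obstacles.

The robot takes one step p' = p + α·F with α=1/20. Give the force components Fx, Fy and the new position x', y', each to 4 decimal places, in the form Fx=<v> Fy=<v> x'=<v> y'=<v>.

Fx=-3.6505 Fy=1.5597 x'=11.8175 y'=-8.9220

F_att = 3/4·(g−p) = 3/4·(-5,2) = (-3.7500,1.5000)
o1: d²=229 > ρ²=57 → inactive
o2: d²=34 ≤ ρ²=57; F_rep = 23·(5,3)/34² = (0.0995,0.0597)
F = F_att + ΣF_rep = (-3.6505,1.5597)
p' = p + 1/20·F = (11.8175,-8.9220)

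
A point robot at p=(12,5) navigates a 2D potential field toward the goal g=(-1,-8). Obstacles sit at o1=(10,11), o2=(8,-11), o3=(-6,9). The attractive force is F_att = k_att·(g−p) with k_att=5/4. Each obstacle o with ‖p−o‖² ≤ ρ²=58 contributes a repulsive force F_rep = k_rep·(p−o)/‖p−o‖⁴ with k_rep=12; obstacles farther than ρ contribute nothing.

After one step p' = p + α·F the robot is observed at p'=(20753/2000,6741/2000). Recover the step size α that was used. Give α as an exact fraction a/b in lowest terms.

α = 1/10

F_att = 5/4·(g−p) = 5/4·(-13,-13) = (-16.2500,-16.2500)
o1: d²=40 ≤ ρ²=58; F_rep = 12·(2,-6)/40² = (0.0150,-0.0450)
o2: d²=272 > ρ²=58 → inactive
o3: d²=340 > ρ²=58 → inactive
F = F_att + ΣF_rep = (-16.2350,-16.2950)
Δp = p'−p = (-1.6235,-1.6295); α = Δx/Fx = (-3247/2000) / (-3247/200) = 1/10
check: Δy/Fy = (-3259/2000) / (-3259/200) = 1/10 ✓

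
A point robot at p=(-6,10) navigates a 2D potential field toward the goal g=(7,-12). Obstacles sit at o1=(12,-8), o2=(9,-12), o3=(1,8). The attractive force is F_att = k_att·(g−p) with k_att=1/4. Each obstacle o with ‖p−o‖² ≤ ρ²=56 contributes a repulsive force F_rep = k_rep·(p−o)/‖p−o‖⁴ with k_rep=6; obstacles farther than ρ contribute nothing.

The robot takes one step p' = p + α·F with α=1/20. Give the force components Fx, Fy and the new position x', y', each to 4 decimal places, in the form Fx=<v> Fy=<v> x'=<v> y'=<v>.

Fx=3.2350 Fy=-5.4957 x'=-5.8382 y'=9.7252

F_att = 1/4·(g−p) = 1/4·(13,-22) = (3.2500,-5.5000)
o1: d²=648 > ρ²=56 → inactive
o2: d²=709 > ρ²=56 → inactive
o3: d²=53 ≤ ρ²=56; F_rep = 6·(-7,2)/53² = (-0.0150,0.0043)
F = F_att + ΣF_rep = (3.2350,-5.4957)
p' = p + 1/20·F = (-5.8382,9.7252)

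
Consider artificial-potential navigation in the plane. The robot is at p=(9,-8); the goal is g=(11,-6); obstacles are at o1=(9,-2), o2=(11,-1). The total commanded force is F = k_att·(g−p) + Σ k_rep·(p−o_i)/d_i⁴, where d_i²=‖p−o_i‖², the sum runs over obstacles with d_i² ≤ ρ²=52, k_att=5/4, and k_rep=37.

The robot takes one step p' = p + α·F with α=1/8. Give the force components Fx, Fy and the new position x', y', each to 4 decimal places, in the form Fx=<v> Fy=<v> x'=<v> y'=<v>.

F_att = 5/4·(g−p) = 5/4·(2,2) = (2.5000,2.5000)
o1: d²=36 ≤ ρ²=52; F_rep = 37·(0,-6)/36² = (0.0000,-0.1713)
o2: d²=53 > ρ²=52 → inactive
F = F_att + ΣF_rep = (2.5000,2.3287)
p' = p + 1/8·F = (9.3125,-7.7089)

Fx=2.5000 Fy=2.3287 x'=9.3125 y'=-7.7089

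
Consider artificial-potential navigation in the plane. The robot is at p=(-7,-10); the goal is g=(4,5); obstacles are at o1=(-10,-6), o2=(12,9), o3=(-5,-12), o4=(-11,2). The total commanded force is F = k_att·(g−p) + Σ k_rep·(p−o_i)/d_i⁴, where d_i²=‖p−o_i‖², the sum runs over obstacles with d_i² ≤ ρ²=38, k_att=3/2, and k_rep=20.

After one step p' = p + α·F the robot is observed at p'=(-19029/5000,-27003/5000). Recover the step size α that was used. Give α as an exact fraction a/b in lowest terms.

α = 1/5

F_att = 3/2·(g−p) = 3/2·(11,15) = (16.5000,22.5000)
o1: d²=25 ≤ ρ²=38; F_rep = 20·(3,-4)/25² = (0.0960,-0.1280)
o2: d²=722 > ρ²=38 → inactive
o3: d²=8 ≤ ρ²=38; F_rep = 20·(-2,2)/8² = (-0.6250,0.6250)
o4: d²=160 > ρ²=38 → inactive
F = F_att + ΣF_rep = (15.9710,22.9970)
Δp = p'−p = (3.1942,4.5994); α = Δx/Fx = (15971/5000) / (15971/1000) = 1/5
check: Δy/Fy = (22997/5000) / (22997/1000) = 1/5 ✓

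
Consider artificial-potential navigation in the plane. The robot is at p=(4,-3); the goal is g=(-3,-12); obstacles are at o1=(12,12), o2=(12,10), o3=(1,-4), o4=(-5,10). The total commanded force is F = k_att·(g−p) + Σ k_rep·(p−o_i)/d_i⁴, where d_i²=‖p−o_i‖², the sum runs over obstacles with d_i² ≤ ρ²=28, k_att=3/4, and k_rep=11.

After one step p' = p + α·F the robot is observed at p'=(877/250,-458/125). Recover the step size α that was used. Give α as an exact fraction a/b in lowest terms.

F_att = 3/4·(g−p) = 3/4·(-7,-9) = (-5.2500,-6.7500)
o1: d²=289 > ρ²=28 → inactive
o2: d²=233 > ρ²=28 → inactive
o3: d²=10 ≤ ρ²=28; F_rep = 11·(3,1)/10² = (0.3300,0.1100)
o4: d²=250 > ρ²=28 → inactive
F = F_att + ΣF_rep = (-4.9200,-6.6400)
Δp = p'−p = (-0.4920,-0.6640); α = Δx/Fx = (-123/250) / (-123/25) = 1/10
check: Δy/Fy = (-83/125) / (-166/25) = 1/10 ✓

α = 1/10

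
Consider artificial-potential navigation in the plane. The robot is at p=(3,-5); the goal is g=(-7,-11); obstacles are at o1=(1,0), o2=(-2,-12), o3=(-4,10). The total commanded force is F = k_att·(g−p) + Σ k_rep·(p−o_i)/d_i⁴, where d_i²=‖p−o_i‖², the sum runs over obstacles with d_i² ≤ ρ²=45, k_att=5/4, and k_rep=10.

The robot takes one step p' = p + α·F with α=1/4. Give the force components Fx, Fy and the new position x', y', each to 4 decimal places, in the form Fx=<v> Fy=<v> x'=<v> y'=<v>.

Fx=-12.4762 Fy=-7.5595 x'=-0.1191 y'=-6.8899

F_att = 5/4·(g−p) = 5/4·(-10,-6) = (-12.5000,-7.5000)
o1: d²=29 ≤ ρ²=45; F_rep = 10·(2,-5)/29² = (0.0238,-0.0595)
o2: d²=74 > ρ²=45 → inactive
o3: d²=274 > ρ²=45 → inactive
F = F_att + ΣF_rep = (-12.4762,-7.5595)
p' = p + 1/4·F = (-0.1191,-6.8899)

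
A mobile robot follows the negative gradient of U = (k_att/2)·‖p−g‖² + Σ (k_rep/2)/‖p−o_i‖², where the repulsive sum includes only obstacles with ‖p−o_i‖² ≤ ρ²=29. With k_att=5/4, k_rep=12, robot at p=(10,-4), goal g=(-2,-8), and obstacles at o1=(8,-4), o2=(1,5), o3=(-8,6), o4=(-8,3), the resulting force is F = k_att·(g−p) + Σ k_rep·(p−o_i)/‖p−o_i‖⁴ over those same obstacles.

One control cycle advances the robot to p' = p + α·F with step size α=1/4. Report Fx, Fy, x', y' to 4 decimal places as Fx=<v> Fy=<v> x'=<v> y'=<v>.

Fx=-13.5000 Fy=-5.0000 x'=6.6250 y'=-5.2500

F_att = 5/4·(g−p) = 5/4·(-12,-4) = (-15.0000,-5.0000)
o1: d²=4 ≤ ρ²=29; F_rep = 12·(2,0)/4² = (1.5000,0.0000)
o2: d²=162 > ρ²=29 → inactive
o3: d²=424 > ρ²=29 → inactive
o4: d²=373 > ρ²=29 → inactive
F = F_att + ΣF_rep = (-13.5000,-5.0000)
p' = p + 1/4·F = (6.6250,-5.2500)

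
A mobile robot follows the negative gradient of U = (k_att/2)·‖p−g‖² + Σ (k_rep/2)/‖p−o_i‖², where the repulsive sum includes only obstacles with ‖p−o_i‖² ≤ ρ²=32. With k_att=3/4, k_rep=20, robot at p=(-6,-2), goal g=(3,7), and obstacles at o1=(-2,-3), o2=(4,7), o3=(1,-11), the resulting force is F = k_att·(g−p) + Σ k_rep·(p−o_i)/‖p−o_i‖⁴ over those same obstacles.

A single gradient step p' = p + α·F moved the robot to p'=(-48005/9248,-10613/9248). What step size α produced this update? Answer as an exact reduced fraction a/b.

α = 1/8

F_att = 3/4·(g−p) = 3/4·(9,9) = (6.7500,6.7500)
o1: d²=17 ≤ ρ²=32; F_rep = 20·(-4,1)/17² = (-0.2768,0.0692)
o2: d²=181 > ρ²=32 → inactive
o3: d²=130 > ρ²=32 → inactive
F = F_att + ΣF_rep = (6.4732,6.8192)
Δp = p'−p = (0.8091,0.8524); α = Δx/Fx = (7483/9248) / (7483/1156) = 1/8
check: Δy/Fy = (7883/9248) / (7883/1156) = 1/8 ✓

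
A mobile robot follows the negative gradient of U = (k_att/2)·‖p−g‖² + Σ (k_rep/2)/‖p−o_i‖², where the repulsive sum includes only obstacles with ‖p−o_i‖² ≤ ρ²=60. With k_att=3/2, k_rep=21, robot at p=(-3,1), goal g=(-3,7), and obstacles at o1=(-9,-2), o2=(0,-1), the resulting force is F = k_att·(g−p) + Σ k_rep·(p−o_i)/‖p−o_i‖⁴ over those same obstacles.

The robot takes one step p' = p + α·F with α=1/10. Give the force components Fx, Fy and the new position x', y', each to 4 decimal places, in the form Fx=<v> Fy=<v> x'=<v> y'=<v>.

Fx=-0.3106 Fy=9.2796 x'=-3.0311 y'=1.9280

F_att = 3/2·(g−p) = 3/2·(0,6) = (0.0000,9.0000)
o1: d²=45 ≤ ρ²=60; F_rep = 21·(6,3)/45² = (0.0622,0.0311)
o2: d²=13 ≤ ρ²=60; F_rep = 21·(-3,2)/13² = (-0.3728,0.2485)
F = F_att + ΣF_rep = (-0.3106,9.2796)
p' = p + 1/10·F = (-3.0311,1.9280)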